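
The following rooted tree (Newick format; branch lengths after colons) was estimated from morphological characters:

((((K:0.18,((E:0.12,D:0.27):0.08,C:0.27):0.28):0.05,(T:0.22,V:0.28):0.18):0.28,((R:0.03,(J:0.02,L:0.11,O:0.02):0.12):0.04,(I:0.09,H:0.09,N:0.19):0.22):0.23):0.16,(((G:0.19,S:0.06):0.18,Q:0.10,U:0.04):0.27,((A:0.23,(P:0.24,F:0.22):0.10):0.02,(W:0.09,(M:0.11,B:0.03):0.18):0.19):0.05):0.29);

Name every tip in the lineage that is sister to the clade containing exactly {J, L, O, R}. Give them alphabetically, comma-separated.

H, I, N

The clade containing exactly {J, L, O, R} attaches to the tree at the node subtending ((R,(J,L,O)),(I,H,N)).
The other lineage descending from that same node — the sister group — is (I,H,N); its 3 tips in alphabetical order are the answer.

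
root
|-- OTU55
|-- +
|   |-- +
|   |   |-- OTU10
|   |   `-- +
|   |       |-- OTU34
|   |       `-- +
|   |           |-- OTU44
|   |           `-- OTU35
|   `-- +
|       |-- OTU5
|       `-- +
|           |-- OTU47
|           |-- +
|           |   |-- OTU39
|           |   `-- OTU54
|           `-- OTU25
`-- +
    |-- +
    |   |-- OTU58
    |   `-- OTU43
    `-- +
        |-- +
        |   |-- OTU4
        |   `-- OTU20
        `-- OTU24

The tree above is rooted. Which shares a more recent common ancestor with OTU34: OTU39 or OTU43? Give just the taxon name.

OTU39

The MRCA of OTU34 and OTU39 subtends ((OTU10,(OTU34,(OTU44,OTU35))),(OTU5,(OTU47,(OTU39,OTU54),OTU25))) (9 taxa).
The MRCA of OTU34 and OTU43 is the root, subtending the entire tree (15 taxa).
The first is nested inside the second, so OTU34 shares a more recent common ancestor with OTU39.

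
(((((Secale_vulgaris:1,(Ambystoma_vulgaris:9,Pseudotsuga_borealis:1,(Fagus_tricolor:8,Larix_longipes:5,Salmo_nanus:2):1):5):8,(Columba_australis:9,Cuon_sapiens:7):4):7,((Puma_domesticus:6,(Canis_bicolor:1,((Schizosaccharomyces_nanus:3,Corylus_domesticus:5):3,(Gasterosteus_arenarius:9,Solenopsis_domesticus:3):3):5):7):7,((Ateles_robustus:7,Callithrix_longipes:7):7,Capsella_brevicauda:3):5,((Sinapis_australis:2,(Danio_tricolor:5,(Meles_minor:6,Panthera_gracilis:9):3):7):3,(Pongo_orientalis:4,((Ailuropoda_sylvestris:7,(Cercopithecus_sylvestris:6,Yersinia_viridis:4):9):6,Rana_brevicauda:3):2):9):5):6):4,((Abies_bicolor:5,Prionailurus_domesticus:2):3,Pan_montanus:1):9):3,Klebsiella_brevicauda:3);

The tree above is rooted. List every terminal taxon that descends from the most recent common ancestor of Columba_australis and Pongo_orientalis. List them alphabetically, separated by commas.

Ailuropoda_sylvestris, Ambystoma_vulgaris, Ateles_robustus, Callithrix_longipes, Canis_bicolor, Capsella_brevicauda, Cercopithecus_sylvestris, Columba_australis, Corylus_domesticus, Cuon_sapiens, Danio_tricolor, Fagus_tricolor, Gasterosteus_arenarius, Larix_longipes, Meles_minor, Panthera_gracilis, Pongo_orientalis, Pseudotsuga_borealis, Puma_domesticus, Rana_brevicauda, Salmo_nanus, Schizosaccharomyces_nanus, Secale_vulgaris, Sinapis_australis, Solenopsis_domesticus, Yersinia_viridis

Tracing Columba_australis: it sits inside (Columba_australis,Cuon_sapiens).
Tracing Pongo_orientalis: it sits inside (Pongo_orientalis,((Ailuropoda_sylvestris,(Cercopithecus_sylvestris,Yersinia_viridis)),Rana_brevicauda)).
The smallest clade enclosing both is (((Secale_vulgaris,(Ambystoma_vulgaris,Pseudotsuga_borealis,(Fagus_tricolor,Larix_longipes,Salmo_nanus))),(Columba_australis,Cuon_sapiens)),((Puma_domesticus,(Canis_bicolor,((Schizosaccharomyces_nanus,Corylus_domesticus),(Gasterosteus_arenarius,Solenopsis_domesticus)))),((Ateles_robustus,Callithrix_longipes),Capsella_brevicauda),((Sinapis_australis,(Danio_tricolor,(Meles_minor,Panthera_gracilis))),(Pongo_orientalis,((Ailuropoda_sylvestris,(Cercopithecus_sylvestris,Yersinia_viridis)),Rana_brevicauda))))); the answer is its 26 terminal taxa in alphabetical order.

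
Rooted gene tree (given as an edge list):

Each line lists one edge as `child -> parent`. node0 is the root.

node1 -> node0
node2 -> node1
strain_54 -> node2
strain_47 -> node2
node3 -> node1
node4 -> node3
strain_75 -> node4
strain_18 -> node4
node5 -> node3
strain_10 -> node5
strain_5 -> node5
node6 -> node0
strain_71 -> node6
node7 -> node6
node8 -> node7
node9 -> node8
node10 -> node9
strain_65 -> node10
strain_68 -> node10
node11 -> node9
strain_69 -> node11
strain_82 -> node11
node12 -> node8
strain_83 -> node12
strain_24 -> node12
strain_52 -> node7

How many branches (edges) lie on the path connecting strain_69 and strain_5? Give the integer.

10

The MRCA of strain_69 and strain_5 is the root of the tree.
From strain_69 up to that node: 6 branches. From strain_5 up to the same node: 4 branches. Total: 6 + 4 = 10.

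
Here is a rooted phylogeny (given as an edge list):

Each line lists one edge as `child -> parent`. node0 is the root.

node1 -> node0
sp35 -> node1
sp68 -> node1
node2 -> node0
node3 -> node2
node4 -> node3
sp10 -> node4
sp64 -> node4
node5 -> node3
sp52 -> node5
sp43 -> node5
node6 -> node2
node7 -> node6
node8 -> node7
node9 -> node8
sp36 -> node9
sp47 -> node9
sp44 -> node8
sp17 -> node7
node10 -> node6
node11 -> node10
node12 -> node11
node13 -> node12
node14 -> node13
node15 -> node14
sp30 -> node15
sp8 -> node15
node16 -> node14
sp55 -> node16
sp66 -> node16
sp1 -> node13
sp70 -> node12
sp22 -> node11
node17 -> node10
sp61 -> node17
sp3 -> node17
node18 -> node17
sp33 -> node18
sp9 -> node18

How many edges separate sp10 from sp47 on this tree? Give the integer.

The MRCA of sp10 and sp47 is the node subtending (((sp10,sp64),(sp52,sp43)),((((sp36,sp47),sp44),sp17),((((((sp30,sp8),(sp55,sp66)),sp1),sp70),sp22),(sp61,sp3,(sp33,sp9))))).
From sp10 up to that node: 3 branches. From sp47 up to the same node: 5 branches. Total: 3 + 5 = 8.

8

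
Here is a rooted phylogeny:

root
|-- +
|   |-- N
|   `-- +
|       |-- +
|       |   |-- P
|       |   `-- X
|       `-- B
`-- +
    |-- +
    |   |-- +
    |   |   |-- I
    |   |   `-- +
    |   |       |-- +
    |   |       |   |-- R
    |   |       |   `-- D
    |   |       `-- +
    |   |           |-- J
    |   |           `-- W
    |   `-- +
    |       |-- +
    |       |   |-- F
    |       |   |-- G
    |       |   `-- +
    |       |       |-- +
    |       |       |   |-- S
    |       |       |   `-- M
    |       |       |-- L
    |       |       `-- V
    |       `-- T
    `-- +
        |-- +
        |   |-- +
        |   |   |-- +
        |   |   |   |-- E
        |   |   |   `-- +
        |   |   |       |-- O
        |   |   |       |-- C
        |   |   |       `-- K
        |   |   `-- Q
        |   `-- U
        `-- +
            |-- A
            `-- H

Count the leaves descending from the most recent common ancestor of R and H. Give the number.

20

The MRCA of R and H is the node subtending (((I,((R,D),(J,W))),((F,G,((S,M),L,V)),T)),((((E,(O,C,K)),Q),U),(A,H))).
That clade contains 20 terminal taxa: A, C, D, E, F, G, H, I, J, K, L, M, O, Q, R, S, T, U, V, W.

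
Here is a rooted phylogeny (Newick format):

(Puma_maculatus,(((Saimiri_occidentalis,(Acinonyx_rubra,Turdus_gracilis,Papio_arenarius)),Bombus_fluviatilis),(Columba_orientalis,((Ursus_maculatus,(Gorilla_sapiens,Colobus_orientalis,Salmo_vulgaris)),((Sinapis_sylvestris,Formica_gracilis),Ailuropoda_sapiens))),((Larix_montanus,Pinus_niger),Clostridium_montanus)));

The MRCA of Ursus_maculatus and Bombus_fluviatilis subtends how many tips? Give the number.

The MRCA of Ursus_maculatus and Bombus_fluviatilis is the node subtending (((Saimiri_occidentalis,(Acinonyx_rubra,Turdus_gracilis,Papio_arenarius)),Bombus_fluviatilis),(Columba_orientalis,((Ursus_maculatus,(Gorilla_sapiens,Colobus_orientalis,Salmo_vulgaris)),((Sinapis_sylvestris,Formica_gracilis),Ailuropoda_sapiens))),((Larix_montanus,Pinus_niger),Clostridium_montanus)).
That clade contains 16 terminal taxa: Acinonyx_rubra, Ailuropoda_sapiens, Bombus_fluviatilis, Clostridium_montanus, Colobus_orientalis, Columba_orientalis, Formica_gracilis, Gorilla_sapiens, Larix_montanus, Papio_arenarius, Pinus_niger, Saimiri_occidentalis, Salmo_vulgaris, Sinapis_sylvestris, Turdus_gracilis, Ursus_maculatus.

16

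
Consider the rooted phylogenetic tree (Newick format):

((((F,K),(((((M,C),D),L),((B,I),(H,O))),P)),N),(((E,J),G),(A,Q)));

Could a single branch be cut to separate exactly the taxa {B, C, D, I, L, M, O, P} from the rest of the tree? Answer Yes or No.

The MRCA of the listed taxa subtends (((((M,C),D),L),((B,I),(H,O))),P).
That clade also contains H, which is not in the proposed group, so the group is not monophyletic.

No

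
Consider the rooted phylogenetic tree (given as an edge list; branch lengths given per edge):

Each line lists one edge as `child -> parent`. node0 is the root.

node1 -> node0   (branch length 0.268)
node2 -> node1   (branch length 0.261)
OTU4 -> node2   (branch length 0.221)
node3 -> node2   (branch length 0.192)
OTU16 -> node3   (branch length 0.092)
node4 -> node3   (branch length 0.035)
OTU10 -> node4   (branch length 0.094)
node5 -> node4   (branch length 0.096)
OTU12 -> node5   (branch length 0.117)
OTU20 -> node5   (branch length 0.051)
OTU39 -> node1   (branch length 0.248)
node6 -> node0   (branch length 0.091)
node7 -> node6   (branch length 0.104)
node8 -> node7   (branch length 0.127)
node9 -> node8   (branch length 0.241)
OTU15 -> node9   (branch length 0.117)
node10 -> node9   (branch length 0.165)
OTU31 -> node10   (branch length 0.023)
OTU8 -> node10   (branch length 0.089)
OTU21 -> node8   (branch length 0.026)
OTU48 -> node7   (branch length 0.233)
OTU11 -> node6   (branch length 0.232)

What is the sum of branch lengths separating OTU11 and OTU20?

1.226

The path runs OTU11 → … → MRCA → … → OTU20; the MRCA is the root of the tree.
Branch lengths along that path: 0.232 + 0.091 + 0.268 + 0.261 + 0.192 + 0.035 + 0.096 + 0.051 = 1.226.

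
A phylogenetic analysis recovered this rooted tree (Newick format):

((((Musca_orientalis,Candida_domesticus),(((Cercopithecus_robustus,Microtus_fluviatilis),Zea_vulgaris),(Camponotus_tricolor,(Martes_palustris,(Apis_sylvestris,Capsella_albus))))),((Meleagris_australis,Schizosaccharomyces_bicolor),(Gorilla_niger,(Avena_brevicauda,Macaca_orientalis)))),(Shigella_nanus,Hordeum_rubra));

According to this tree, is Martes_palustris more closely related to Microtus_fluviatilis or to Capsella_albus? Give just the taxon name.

The MRCA of Martes_palustris and Capsella_albus subtends (Martes_palustris,(Apis_sylvestris,Capsella_albus)) (3 taxa).
The MRCA of Martes_palustris and Microtus_fluviatilis subtends (((Cercopithecus_robustus,Microtus_fluviatilis),Zea_vulgaris),(Camponotus_tricolor,(Martes_palustris,(Apis_sylvestris,Capsella_albus)))) (7 taxa).
The first is nested inside the second, so Martes_palustris shares a more recent common ancestor with Capsella_albus.

Capsella_albus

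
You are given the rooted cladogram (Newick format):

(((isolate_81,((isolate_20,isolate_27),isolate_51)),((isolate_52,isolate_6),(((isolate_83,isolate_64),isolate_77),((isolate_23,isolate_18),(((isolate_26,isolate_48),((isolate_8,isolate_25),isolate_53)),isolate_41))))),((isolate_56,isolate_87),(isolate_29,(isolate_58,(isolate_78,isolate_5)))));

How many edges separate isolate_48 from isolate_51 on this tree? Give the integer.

10

The MRCA of isolate_48 and isolate_51 is the node subtending ((isolate_81,((isolate_20,isolate_27),isolate_51)),((isolate_52,isolate_6),(((isolate_83,isolate_64),isolate_77),((isolate_23,isolate_18),(((isolate_26,isolate_48),((isolate_8,isolate_25),isolate_53)),isolate_41))))).
From isolate_48 up to that node: 7 branches. From isolate_51 up to the same node: 3 branches. Total: 7 + 3 = 10.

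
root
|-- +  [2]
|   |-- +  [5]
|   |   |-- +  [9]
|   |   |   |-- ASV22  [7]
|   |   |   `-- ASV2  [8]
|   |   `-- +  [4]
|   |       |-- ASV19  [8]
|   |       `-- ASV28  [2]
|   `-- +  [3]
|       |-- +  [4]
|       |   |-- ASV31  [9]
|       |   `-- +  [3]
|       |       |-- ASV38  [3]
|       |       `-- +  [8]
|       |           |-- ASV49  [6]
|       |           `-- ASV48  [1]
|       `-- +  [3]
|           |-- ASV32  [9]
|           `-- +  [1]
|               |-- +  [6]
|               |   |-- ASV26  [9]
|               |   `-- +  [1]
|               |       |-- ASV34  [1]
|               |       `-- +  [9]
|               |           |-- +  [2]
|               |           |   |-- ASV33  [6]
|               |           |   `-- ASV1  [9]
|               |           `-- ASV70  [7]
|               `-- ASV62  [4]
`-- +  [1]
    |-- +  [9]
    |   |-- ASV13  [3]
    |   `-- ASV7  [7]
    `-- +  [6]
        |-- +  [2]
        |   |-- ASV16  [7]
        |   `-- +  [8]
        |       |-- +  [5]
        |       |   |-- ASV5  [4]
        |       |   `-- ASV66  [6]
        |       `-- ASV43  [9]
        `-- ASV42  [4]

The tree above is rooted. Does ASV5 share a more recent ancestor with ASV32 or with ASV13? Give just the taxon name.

ASV13

The MRCA of ASV5 and ASV13 subtends ((ASV13,ASV7),((ASV16,((ASV5,ASV66),ASV43)),ASV42)) (7 taxa).
The MRCA of ASV5 and ASV32 is the root, subtending the entire tree (22 taxa).
The first is nested inside the second, so ASV5 shares a more recent common ancestor with ASV13.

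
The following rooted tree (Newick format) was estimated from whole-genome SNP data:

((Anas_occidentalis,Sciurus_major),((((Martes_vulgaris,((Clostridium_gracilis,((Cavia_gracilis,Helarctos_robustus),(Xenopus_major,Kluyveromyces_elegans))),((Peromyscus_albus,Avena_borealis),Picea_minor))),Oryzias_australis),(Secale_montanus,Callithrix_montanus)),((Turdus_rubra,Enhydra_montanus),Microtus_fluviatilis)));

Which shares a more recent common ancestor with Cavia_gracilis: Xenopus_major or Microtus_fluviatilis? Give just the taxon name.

The MRCA of Cavia_gracilis and Xenopus_major subtends ((Cavia_gracilis,Helarctos_robustus),(Xenopus_major,Kluyveromyces_elegans)) (4 taxa).
The MRCA of Cavia_gracilis and Microtus_fluviatilis subtends ((((Martes_vulgaris,((Clostridium_gracilis,((Cavia_gracilis,Helarctos_robustus),(Xenopus_major,Kluyveromyces_elegans))),((Peromyscus_albus,Avena_borealis),Picea_minor))),Oryzias_australis),(Secale_montanus,Callithrix_montanus)),((Turdus_rubra,Enhydra_montanus),Microtus_fluviatilis)) (15 taxa).
The first is nested inside the second, so Cavia_gracilis shares a more recent common ancestor with Xenopus_major.

Xenopus_major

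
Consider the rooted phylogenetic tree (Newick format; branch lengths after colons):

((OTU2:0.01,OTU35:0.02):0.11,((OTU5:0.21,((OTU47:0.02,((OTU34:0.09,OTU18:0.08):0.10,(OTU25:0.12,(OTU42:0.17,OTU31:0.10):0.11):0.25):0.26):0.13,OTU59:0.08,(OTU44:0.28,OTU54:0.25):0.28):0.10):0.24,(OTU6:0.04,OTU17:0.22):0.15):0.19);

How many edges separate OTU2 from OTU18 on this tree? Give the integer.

The MRCA of OTU2 and OTU18 is the root of the tree.
From OTU2 up to that node: 2 branches. From OTU18 up to the same node: 7 branches. Total: 2 + 7 = 9.

9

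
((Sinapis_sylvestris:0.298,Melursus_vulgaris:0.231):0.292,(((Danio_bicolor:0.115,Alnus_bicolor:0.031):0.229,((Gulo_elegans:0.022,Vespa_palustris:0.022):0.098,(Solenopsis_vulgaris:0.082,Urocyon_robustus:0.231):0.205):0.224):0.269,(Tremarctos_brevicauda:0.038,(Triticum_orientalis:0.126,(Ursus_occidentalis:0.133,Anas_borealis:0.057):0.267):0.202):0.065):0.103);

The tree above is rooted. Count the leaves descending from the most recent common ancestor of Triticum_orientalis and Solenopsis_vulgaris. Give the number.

10

The MRCA of Triticum_orientalis and Solenopsis_vulgaris is the node subtending (((Danio_bicolor,Alnus_bicolor),((Gulo_elegans,Vespa_palustris),(Solenopsis_vulgaris,Urocyon_robustus))),(Tremarctos_brevicauda,(Triticum_orientalis,(Ursus_occidentalis,Anas_borealis)))).
That clade contains 10 terminal taxa: Alnus_bicolor, Anas_borealis, Danio_bicolor, Gulo_elegans, Solenopsis_vulgaris, Tremarctos_brevicauda, Triticum_orientalis, Urocyon_robustus, Ursus_occidentalis, Vespa_palustris.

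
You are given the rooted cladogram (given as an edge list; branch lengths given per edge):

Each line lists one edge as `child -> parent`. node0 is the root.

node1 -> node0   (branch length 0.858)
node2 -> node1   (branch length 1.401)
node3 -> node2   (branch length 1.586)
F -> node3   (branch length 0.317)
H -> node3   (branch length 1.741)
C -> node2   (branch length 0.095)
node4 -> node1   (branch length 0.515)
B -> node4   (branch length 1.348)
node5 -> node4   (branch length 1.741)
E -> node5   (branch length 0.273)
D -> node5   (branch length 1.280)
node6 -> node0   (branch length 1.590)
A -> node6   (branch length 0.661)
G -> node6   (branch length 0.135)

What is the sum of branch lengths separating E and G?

The path runs E → … → MRCA → … → G; the MRCA is the root of the tree.
Branch lengths along that path: 0.273 + 1.741 + 0.515 + 0.858 + 1.590 + 0.135 = 5.112.

5.112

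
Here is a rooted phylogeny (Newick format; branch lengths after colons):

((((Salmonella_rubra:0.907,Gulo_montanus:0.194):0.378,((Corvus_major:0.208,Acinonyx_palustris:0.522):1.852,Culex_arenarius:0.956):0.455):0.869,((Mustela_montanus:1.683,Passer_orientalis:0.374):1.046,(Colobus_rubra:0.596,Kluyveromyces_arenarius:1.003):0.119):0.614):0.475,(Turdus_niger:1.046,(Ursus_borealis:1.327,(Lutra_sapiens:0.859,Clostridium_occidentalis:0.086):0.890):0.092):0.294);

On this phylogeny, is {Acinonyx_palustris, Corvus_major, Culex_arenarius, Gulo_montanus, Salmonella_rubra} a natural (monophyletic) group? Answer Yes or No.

Yes

The most recent common ancestor of these taxa subtends ((Salmonella_rubra,Gulo_montanus),((Corvus_major,Acinonyx_palustris),Culex_arenarius)).
That clade has exactly 5 tips — every listed taxon and nothing else — so the group is monophyletic.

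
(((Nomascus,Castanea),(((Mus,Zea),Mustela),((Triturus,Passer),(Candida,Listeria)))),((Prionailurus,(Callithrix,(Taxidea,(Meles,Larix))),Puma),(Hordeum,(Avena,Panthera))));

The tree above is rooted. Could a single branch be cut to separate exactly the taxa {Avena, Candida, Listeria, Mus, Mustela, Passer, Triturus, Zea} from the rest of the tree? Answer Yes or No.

The MRCA of the listed taxa is the root, so the smallest clade containing them is the whole tree.
That clade also contains Callithrix, Castanea, Hordeum, Larix, Meles, Nomascus, Panthera, Prionailurus, Puma, Taxidea, which are not in the proposed group, so the group is not monophyletic.

No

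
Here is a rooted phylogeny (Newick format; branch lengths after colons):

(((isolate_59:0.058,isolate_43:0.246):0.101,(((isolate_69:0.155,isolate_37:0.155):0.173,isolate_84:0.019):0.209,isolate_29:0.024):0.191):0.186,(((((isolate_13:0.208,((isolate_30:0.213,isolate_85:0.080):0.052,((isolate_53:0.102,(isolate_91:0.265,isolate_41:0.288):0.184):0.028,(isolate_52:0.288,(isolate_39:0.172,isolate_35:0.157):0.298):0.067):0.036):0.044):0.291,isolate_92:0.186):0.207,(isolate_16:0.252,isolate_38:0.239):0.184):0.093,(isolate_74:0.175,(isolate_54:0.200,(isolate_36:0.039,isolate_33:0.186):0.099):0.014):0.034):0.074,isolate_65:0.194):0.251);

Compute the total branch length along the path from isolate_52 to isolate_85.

The path runs isolate_52 → … → MRCA → … → isolate_85; the MRCA is the node subtending ((isolate_30,isolate_85),((isolate_53,(isolate_91,isolate_41)),(isolate_52,(isolate_39,isolate_35)))).
Branch lengths along that path: 0.288 + 0.067 + 0.036 + 0.052 + 0.080 = 0.523.

0.523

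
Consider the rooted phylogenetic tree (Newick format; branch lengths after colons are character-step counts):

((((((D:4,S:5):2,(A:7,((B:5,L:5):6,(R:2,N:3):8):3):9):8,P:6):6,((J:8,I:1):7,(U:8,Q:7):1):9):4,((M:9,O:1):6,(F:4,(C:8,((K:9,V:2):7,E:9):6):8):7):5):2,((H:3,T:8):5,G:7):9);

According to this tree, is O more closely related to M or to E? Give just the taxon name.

M

The MRCA of O and M subtends (M,O) (2 taxa).
The MRCA of O and E subtends ((M,O),(F,(C,((K,V),E)))) (7 taxa).
The first is nested inside the second, so O shares a more recent common ancestor with M.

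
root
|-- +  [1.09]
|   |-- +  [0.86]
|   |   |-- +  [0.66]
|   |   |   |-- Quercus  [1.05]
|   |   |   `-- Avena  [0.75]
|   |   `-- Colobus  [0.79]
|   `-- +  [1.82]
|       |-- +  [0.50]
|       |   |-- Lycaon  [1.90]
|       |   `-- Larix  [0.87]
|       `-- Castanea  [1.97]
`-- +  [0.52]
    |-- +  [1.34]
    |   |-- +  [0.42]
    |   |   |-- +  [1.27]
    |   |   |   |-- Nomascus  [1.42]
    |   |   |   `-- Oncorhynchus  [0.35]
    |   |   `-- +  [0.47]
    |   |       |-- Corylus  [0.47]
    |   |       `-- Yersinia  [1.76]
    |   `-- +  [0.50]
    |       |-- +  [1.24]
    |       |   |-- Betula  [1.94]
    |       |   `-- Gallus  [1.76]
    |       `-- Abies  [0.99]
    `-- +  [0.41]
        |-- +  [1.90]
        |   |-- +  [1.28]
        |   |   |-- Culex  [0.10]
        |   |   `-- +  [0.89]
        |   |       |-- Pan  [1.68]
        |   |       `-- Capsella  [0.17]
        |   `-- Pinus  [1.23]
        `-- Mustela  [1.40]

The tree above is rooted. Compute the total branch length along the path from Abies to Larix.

7.63

The path runs Abies → … → MRCA → … → Larix; the MRCA is the root of the tree.
Branch lengths along that path: 0.99 + 0.50 + 1.34 + 0.52 + 1.09 + 1.82 + 0.50 + 0.87 = 7.63.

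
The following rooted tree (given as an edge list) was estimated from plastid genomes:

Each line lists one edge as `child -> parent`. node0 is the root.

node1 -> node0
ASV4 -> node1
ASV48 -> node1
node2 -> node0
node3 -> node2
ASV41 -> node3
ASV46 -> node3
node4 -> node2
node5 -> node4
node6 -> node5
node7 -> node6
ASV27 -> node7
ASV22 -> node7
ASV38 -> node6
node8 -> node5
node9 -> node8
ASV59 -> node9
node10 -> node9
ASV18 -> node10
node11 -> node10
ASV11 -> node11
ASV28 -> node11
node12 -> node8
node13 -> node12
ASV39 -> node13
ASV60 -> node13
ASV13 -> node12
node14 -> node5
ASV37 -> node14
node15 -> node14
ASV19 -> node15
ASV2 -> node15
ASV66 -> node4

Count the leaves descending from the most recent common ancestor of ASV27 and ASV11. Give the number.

13

The MRCA of ASV27 and ASV11 is the node subtending (((ASV27,ASV22),ASV38),((ASV59,(ASV18,(ASV11,ASV28))),((ASV39,ASV60),ASV13)),(ASV37,(ASV19,ASV2))).
That clade contains 13 terminal taxa: ASV11, ASV13, ASV18, ASV19, ASV2, ASV22, ASV27, ASV28, ASV37, ASV38, ASV39, ASV59, ASV60.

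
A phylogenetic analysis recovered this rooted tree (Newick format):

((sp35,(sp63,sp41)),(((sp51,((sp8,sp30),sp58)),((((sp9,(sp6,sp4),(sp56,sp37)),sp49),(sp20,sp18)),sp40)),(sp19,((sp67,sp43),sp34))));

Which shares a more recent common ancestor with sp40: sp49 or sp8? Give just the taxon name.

The MRCA of sp40 and sp49 subtends ((((sp9,(sp6,sp4),(sp56,sp37)),sp49),(sp20,sp18)),sp40) (9 taxa).
The MRCA of sp40 and sp8 subtends ((sp51,((sp8,sp30),sp58)),((((sp9,(sp6,sp4),(sp56,sp37)),sp49),(sp20,sp18)),sp40)) (13 taxa).
The first is nested inside the second, so sp40 shares a more recent common ancestor with sp49.

sp49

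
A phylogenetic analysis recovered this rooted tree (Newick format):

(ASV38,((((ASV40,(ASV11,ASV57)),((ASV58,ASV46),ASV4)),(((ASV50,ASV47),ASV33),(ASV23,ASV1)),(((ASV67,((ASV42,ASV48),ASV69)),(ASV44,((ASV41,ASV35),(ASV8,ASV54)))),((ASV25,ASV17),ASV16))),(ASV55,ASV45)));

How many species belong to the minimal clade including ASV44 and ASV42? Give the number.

The MRCA of ASV44 and ASV42 is the node subtending ((ASV67,((ASV42,ASV48),ASV69)),(ASV44,((ASV41,ASV35),(ASV8,ASV54)))).
That clade contains 9 terminal taxa: ASV35, ASV41, ASV42, ASV44, ASV48, ASV54, ASV67, ASV69, ASV8.

9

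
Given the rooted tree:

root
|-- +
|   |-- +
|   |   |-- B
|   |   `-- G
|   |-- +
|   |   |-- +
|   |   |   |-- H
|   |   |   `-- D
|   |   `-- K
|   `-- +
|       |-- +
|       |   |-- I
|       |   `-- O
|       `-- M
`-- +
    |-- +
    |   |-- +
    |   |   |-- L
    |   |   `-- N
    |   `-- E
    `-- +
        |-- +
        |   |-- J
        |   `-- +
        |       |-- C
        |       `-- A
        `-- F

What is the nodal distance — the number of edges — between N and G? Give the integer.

The MRCA of N and G is the root of the tree.
From N up to that node: 4 branches. From G up to the same node: 3 branches. Total: 4 + 3 = 7.

7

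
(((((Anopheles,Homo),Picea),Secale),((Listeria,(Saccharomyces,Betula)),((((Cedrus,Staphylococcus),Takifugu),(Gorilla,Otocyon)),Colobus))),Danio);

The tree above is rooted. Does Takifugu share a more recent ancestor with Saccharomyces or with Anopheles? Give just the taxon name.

The MRCA of Takifugu and Saccharomyces subtends ((Listeria,(Saccharomyces,Betula)),((((Cedrus,Staphylococcus),Takifugu),(Gorilla,Otocyon)),Colobus)) (9 taxa).
The MRCA of Takifugu and Anopheles subtends ((((Anopheles,Homo),Picea),Secale),((Listeria,(Saccharomyces,Betula)),((((Cedrus,Staphylococcus),Takifugu),(Gorilla,Otocyon)),Colobus))) (13 taxa).
The first is nested inside the second, so Takifugu shares a more recent common ancestor with Saccharomyces.

Saccharomyces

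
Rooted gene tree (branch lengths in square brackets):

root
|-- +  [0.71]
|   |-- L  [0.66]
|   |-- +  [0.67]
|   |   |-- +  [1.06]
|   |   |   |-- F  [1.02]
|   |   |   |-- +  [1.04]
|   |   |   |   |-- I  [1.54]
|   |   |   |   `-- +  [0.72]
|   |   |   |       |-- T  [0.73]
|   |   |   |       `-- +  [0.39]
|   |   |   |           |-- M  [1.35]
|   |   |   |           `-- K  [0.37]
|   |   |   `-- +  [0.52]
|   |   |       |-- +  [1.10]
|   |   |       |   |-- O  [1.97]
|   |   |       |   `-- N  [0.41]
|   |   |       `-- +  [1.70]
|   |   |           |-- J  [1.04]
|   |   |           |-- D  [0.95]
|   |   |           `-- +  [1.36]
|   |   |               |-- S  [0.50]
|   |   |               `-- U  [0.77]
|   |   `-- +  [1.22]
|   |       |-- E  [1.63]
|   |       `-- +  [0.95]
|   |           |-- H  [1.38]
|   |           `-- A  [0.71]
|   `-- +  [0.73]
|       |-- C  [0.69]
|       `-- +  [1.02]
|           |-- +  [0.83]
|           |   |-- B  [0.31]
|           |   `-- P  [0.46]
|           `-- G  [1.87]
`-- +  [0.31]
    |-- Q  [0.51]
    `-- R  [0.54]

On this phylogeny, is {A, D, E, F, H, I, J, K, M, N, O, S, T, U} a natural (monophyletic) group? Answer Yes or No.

Yes

The most recent common ancestor of these taxa subtends ((F,(I,(T,(M,K))),((O,N),(J,D,(S,U)))),(E,(H,A))).
That clade has exactly 14 tips — every listed taxon and nothing else — so the group is monophyletic.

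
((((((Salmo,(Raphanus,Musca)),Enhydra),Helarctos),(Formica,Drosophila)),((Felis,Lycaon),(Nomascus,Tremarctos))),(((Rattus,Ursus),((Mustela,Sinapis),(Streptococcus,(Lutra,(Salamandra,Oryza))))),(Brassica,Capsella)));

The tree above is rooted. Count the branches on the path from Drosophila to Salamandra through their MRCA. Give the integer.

11

The MRCA of Drosophila and Salamandra is the root of the tree.
From Drosophila up to that node: 4 branches. From Salamandra up to the same node: 7 branches. Total: 4 + 7 = 11.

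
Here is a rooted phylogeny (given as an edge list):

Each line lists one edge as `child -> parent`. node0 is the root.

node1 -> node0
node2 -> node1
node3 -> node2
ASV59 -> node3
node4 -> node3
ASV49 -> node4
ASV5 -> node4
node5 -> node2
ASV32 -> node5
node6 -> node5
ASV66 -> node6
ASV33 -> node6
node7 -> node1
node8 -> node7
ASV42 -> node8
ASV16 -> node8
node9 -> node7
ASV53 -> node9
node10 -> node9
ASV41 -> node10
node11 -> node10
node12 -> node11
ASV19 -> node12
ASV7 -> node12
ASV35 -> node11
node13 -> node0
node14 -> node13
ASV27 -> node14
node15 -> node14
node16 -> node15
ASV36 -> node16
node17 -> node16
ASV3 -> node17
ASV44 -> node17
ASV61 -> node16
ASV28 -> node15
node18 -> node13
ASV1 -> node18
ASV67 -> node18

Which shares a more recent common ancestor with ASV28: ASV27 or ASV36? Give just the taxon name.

ASV36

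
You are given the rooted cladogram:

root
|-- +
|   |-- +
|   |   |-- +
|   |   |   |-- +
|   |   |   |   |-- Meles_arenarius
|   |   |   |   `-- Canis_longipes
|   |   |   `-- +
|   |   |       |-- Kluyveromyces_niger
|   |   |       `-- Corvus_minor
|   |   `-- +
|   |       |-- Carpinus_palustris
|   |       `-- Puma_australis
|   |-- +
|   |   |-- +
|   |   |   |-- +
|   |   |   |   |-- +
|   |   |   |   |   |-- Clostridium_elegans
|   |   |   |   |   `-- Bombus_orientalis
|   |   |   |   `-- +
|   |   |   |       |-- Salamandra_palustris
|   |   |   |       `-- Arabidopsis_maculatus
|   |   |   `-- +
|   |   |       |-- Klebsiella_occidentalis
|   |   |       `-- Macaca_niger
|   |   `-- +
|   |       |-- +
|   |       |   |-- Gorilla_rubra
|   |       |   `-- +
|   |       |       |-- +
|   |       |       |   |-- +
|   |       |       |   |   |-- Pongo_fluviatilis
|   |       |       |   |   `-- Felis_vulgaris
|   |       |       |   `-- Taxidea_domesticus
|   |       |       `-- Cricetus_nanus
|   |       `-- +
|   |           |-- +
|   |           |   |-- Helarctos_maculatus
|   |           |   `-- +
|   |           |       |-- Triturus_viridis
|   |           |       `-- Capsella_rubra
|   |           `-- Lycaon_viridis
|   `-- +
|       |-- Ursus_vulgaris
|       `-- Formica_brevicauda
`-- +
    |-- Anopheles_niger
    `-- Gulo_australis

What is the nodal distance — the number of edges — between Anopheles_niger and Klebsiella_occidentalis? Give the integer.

The MRCA of Anopheles_niger and Klebsiella_occidentalis is the root of the tree.
From Anopheles_niger up to that node: 2 branches. From Klebsiella_occidentalis up to the same node: 5 branches. Total: 2 + 5 = 7.

7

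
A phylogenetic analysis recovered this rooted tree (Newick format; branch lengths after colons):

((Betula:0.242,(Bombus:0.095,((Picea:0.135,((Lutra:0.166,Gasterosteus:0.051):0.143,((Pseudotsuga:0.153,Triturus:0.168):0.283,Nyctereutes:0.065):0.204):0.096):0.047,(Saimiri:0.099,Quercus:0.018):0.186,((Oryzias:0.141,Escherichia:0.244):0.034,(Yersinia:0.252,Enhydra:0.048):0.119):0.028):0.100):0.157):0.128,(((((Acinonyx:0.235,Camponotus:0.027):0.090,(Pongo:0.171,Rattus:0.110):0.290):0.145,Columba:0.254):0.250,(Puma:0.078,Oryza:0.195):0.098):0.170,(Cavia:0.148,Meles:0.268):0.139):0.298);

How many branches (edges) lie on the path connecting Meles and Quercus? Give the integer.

The MRCA of Meles and Quercus is the root of the tree.
From Meles up to that node: 3 branches. From Quercus up to the same node: 5 branches. Total: 3 + 5 = 8.

8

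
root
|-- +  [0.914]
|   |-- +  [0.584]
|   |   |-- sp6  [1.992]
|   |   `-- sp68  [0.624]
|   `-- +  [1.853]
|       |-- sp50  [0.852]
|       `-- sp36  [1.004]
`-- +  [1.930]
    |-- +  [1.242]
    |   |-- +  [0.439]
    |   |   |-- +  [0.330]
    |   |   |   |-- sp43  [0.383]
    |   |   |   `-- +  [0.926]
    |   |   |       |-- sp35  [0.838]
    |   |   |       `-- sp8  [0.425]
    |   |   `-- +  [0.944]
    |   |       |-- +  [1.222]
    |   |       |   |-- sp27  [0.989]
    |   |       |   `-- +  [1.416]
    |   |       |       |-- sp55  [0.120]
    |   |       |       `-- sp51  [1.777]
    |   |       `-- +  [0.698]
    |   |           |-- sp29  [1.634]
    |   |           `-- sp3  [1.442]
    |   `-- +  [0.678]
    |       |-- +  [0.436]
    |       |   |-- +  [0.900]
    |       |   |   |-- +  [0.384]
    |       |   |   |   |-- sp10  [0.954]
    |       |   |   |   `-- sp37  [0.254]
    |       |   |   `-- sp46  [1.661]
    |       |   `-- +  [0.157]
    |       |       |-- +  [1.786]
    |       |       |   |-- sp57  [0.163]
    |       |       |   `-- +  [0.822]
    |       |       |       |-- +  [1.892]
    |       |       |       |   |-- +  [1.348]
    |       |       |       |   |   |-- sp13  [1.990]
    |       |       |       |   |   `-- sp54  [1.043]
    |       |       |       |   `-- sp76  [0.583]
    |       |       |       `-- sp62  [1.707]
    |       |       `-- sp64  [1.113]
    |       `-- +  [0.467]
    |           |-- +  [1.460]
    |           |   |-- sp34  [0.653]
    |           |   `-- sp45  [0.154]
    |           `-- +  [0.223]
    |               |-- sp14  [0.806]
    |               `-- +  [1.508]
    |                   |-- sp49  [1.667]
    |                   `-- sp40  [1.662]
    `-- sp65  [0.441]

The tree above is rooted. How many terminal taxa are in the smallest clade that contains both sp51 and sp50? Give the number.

The MRCA of sp51 and sp50 is the root, so the clade is the entire tree.
That clade contains 27 terminal taxa: sp10, sp13, sp14, sp27, sp29, sp3, sp34, sp35, sp36, sp37, sp40, sp43, sp45, sp46, sp49, sp50, sp51, sp54, sp55, sp57, sp6, sp62, sp64, sp65, sp68, sp76, sp8.

27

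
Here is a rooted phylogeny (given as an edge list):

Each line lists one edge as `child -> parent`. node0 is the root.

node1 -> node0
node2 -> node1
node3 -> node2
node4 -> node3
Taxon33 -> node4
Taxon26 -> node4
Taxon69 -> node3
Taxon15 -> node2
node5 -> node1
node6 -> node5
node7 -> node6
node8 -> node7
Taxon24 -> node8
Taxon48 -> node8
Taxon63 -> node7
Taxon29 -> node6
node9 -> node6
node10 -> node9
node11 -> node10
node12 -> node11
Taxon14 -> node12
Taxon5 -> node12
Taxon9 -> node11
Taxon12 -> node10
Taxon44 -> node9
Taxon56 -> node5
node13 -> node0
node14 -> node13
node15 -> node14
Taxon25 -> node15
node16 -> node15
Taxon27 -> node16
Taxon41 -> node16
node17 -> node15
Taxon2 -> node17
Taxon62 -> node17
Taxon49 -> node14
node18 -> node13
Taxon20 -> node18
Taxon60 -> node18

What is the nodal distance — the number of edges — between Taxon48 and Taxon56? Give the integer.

5

The MRCA of Taxon48 and Taxon56 is the node subtending ((((Taxon24,Taxon48),Taxon63),Taxon29,((((Taxon14,Taxon5),Taxon9),Taxon12),Taxon44)),Taxon56).
From Taxon48 up to that node: 4 branches. From Taxon56 up to the same node: 1 branch. Total: 4 + 1 = 5.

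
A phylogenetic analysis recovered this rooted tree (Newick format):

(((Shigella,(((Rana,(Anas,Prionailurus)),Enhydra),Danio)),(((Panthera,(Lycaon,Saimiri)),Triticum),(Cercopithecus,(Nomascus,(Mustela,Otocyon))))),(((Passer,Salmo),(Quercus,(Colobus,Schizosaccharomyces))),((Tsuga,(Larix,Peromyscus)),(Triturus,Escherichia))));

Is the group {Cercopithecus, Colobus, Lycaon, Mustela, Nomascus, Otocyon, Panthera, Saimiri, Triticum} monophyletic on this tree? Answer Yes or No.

The MRCA of the listed taxa is the root, so the smallest clade containing them is the whole tree.
That clade also contains Anas, Danio, Enhydra, Escherichia, Larix, Passer, Peromyscus, Prionailurus, Quercus, Rana, Salmo, Schizosaccharomyces, Shigella, Triturus, Tsuga, which are not in the proposed group, so the group is not monophyletic.

No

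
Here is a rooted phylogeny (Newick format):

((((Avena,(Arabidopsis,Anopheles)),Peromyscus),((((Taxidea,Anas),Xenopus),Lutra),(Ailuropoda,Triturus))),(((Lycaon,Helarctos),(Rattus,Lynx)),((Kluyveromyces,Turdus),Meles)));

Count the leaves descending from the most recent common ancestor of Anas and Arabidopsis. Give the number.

10

The MRCA of Anas and Arabidopsis is the node subtending (((Avena,(Arabidopsis,Anopheles)),Peromyscus),((((Taxidea,Anas),Xenopus),Lutra),(Ailuropoda,Triturus))).
That clade contains 10 terminal taxa: Ailuropoda, Anas, Anopheles, Arabidopsis, Avena, Lutra, Peromyscus, Taxidea, Triturus, Xenopus.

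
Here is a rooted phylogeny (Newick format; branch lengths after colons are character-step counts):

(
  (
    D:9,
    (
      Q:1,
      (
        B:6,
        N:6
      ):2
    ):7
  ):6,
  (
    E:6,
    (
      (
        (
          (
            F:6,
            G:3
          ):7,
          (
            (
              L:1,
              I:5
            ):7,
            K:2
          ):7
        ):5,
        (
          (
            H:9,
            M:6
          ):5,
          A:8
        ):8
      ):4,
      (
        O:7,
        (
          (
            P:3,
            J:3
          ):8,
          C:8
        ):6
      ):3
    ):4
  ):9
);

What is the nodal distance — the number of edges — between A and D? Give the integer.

The MRCA of A and D is the root of the tree.
From A up to that node: 5 branches. From D up to the same node: 2 branches. Total: 5 + 2 = 7.

7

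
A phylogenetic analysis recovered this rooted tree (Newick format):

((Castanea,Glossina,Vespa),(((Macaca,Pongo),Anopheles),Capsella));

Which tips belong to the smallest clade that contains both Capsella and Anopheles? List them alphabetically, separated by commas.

Anopheles, Capsella, Macaca, Pongo

Tracing Capsella: it sits inside (((Macaca,Pongo),Anopheles),Capsella).
Tracing Anopheles: it sits inside ((Macaca,Pongo),Anopheles).
The smallest clade enclosing both is (((Macaca,Pongo),Anopheles),Capsella); the answer is its 4 terminal taxa in alphabetical order.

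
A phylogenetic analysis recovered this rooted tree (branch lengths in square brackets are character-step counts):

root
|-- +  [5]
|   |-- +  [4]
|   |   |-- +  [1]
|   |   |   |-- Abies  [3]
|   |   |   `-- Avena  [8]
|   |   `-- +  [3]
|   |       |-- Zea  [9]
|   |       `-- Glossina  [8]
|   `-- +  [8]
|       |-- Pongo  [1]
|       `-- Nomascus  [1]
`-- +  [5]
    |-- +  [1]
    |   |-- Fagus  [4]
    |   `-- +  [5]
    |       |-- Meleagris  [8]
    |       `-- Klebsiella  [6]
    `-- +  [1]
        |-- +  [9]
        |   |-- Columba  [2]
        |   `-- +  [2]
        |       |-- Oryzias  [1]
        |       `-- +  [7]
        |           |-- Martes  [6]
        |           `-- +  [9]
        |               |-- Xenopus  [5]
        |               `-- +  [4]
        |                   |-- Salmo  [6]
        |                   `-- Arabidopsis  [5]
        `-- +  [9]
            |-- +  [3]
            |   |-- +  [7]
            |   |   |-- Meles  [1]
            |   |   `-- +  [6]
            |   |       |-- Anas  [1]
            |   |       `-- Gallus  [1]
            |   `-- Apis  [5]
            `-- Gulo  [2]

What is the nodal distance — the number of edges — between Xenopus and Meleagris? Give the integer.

The MRCA of Xenopus and Meleagris is the node subtending ((Fagus,(Meleagris,Klebsiella)),((Columba,(Oryzias,(Martes,(Xenopus,(Salmo,Arabidopsis))))),(((Meles,(Anas,Gallus)),Apis),Gulo))).
From Xenopus up to that node: 6 branches. From Meleagris up to the same node: 3 branches. Total: 6 + 3 = 9.

9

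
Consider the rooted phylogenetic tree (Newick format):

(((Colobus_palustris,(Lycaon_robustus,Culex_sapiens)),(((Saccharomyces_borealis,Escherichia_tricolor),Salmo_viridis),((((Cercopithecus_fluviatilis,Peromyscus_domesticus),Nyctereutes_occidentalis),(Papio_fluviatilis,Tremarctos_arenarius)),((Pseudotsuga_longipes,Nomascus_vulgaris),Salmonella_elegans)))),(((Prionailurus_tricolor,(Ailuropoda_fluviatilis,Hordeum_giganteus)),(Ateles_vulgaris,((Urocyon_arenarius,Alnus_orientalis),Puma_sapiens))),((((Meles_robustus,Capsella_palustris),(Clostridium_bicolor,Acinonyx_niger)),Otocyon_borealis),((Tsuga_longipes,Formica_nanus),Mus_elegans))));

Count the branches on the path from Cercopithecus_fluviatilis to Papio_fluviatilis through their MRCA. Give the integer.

The MRCA of Cercopithecus_fluviatilis and Papio_fluviatilis is the node subtending (((Cercopithecus_fluviatilis,Peromyscus_domesticus),Nyctereutes_occidentalis),(Papio_fluviatilis,Tremarctos_arenarius)).
From Cercopithecus_fluviatilis up to that node: 3 branches. From Papio_fluviatilis up to the same node: 2 branches. Total: 3 + 2 = 5.

5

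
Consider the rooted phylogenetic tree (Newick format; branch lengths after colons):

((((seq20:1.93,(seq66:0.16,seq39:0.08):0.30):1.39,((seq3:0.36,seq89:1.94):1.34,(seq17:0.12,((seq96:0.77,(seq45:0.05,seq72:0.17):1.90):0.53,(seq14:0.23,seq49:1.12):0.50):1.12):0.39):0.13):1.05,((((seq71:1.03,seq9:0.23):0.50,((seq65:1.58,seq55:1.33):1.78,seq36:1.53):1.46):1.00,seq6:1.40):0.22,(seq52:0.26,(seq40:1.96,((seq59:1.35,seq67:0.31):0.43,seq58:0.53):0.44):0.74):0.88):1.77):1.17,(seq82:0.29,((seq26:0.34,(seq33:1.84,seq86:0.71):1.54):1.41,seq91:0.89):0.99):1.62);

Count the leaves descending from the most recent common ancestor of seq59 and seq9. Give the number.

11

The MRCA of seq59 and seq9 is the node subtending ((((seq71,seq9),((seq65,seq55),seq36)),seq6),(seq52,(seq40,((seq59,seq67),seq58)))).
That clade contains 11 terminal taxa: seq36, seq40, seq52, seq55, seq58, seq59, seq6, seq65, seq67, seq71, seq9.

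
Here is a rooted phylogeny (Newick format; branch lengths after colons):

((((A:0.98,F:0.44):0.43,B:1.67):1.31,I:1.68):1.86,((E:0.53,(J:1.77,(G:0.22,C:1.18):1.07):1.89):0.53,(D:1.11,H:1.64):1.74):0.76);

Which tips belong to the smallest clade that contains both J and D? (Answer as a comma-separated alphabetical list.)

C, D, E, G, H, J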